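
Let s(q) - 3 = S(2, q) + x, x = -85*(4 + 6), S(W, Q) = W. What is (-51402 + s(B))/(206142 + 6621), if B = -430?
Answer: -52247/212763 ≈ -0.24556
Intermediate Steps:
x = -850 (x = -85*10 = -850)
s(q) = -845 (s(q) = 3 + (2 - 850) = 3 - 848 = -845)
(-51402 + s(B))/(206142 + 6621) = (-51402 - 845)/(206142 + 6621) = -52247/212763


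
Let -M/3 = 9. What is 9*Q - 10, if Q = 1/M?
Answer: -31/3 ≈ -10.333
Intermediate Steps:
M = -27 (M = -3*9 = -27)
Q = -1/27 (Q = 1/(-27) = -1/27 ≈ -0.037037)
9*Q - 10 = 9*(-1/27) - 10 = -1/3 - 10 = -31/3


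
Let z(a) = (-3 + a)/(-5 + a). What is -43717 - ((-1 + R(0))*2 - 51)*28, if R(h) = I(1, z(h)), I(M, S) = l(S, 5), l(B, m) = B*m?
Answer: -42401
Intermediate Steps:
z(a) = (-3 + a)/(-5 + a)
I(M, S) = 5*S (I(M, S) = S*5 = 5*S)
R(h) = 5*(-3 + h)/(-5 + h) (R(h) = 5*((-3 + h)/(-5 + h)) = 5*(-3 + h)/(-5 + h))
-43717 - ((-1 + R(0))*2 - 51)*28 = -43717 - ((-1 + 5*(-3 + 0)/(-5 + 0))*2 - 51)*28 = -43717 - ((-1 + 5*(-3)/(-5))*2 - 51)*28 = -43717 - ((-1 + 5*(-1/5)*(-3))*2 - 51)*28 = -43717 - ((-1 + 3)*2 - 51)*28 = -43717 - (2*2 - 51)*28 = -43717 - (4 - 51)*28 = -43717 - (-47)*28 = -43717 - 1*(-1316) = -43717 + 1316 = -42401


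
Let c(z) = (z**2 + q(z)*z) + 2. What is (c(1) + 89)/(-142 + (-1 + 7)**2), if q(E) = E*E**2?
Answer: -93/106 ≈ -0.87736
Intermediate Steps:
q(E) = E**3
c(z) = 2 + z**2 + z**4 (c(z) = (z**2 + z**3*z) + 2 = (z**2 + z**4) + 2 = 2 + z**2 + z**4)
(c(1) + 89)/(-142 + (-1 + 7)**2) = ((2 + 1**2 + 1**4) + 89)/(-142 + (-1 + 7)**2) = ((2 + 1 + 1) + 89)/(-142 + 6**2) = (4 + 89)/(-142 + 36) = 93/(-106) = -1/106*93 = -93/106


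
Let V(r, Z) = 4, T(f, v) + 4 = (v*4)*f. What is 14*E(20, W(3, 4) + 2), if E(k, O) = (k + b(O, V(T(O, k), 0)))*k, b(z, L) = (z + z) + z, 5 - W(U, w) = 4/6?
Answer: 10920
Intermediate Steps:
T(f, v) = -4 + 4*f*v (T(f, v) = -4 + (v*4)*f = -4 + (4*v)*f = -4 + 4*f*v)
W(U, w) = 13/3 (W(U, w) = 5 - 4/6 = 5 - 1*2/3 = 5 - 2/3 = 13/3)
b(z, L) = 3*z (b(z, L) = 2*z + z = 3*z)
E(k, O) = k*(k + 3*O) (E(k, O) = (k + 3*O)*k = k*(k + 3*O))
14*E(20, W(3, 4) + 2) = 14*(20*(20 + 3*(13/3 + 2))) = 14*(20*(20 + 3*(19/3))) = 14*(20*(20 + 19)) = 14*(20*39) = 14*780 = 10920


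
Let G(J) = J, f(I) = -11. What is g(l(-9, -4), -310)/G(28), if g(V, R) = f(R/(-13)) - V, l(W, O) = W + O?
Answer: 1/14 ≈ 0.071429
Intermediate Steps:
l(W, O) = O + W
g(V, R) = -11 - V
g(l(-9, -4), -310)/G(28) = (-11 - (-4 - 9))/28 = (-11 - 1*(-13))*(1/28) = (-11 + 13)*(1/28) = 2*(1/28) = 1/14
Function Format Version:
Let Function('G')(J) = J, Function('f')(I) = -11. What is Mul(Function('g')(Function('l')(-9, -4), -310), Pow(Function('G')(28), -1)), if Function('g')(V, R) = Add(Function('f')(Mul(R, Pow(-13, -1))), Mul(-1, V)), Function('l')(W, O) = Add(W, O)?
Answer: Rational(1, 14) ≈ 0.071429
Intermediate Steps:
Function('l')(W, O) = Add(O, W)
Function('g')(V, R) = Add(-11, Mul(-1, V))
Mul(Function('g')(Function('l')(-9, -4), -310), Pow(Function('G')(28), -1)) = Mul(Add(-11, Mul(-1, Add(-4, -9))), Pow(28, -1)) = Mul(Add(-11, Mul(-1, -13)), Rational(1, 28)) = Mul(Add(-11, 13), Rational(1, 28)) = Mul(2, Rational(1, 28)) = Rational(1, 14)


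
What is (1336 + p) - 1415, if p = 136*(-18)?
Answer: -2527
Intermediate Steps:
p = -2448
(1336 + p) - 1415 = (1336 - 2448) - 1415 = -1112 - 1415 = -2527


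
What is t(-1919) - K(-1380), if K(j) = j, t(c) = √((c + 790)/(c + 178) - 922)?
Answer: 1380 + I*√2792691093/1741 ≈ 1380.0 + 30.354*I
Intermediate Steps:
t(c) = √(-922 + (790 + c)/(178 + c)) (t(c) = √((790 + c)/(178 + c) - 922) = √(-922 + (790 + c)/(178 + c)))
t(-1919) - K(-1380) = √3*√((-54442 - 307*(-1919))/(178 - 1919)) - 1*(-1380) = √3*√((-54442 + 589133)/(-1741)) + 1380 = √3*√(-1/1741*534691) + 1380 = √3*√(-534691/1741) + 1380 = √3*(I*√930897031/1741) + 1380 = I*√2792691093/1741 + 1380 = 1380 + I*√2792691093/1741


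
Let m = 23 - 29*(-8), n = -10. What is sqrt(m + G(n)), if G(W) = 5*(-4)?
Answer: sqrt(235) ≈ 15.330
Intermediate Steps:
G(W) = -20
m = 255 (m = 23 + 232 = 255)
sqrt(m + G(n)) = sqrt(255 - 20) = sqrt(235)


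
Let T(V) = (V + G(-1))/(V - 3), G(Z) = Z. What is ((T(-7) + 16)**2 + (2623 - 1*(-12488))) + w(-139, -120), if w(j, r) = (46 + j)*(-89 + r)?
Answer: 870756/25 ≈ 34830.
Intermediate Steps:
T(V) = (-1 + V)/(-3 + V) (T(V) = (V - 1)/(V - 3) = (-1 + V)/(-3 + V))
w(j, r) = (-89 + r)*(46 + j)
((T(-7) + 16)**2 + (2623 - 1*(-12488))) + w(-139, -120) = (((-1 - 7)/(-3 - 7) + 16)**2 + (2623 - 1*(-12488))) + (-4094 - 89*(-139) + 46*(-120) - 139*(-120)) = ((-8/(-10) + 16)**2 + (2623 + 12488)) + (-4094 + 12371 - 5520 + 16680) = ((-1/10*(-8) + 16)**2 + 15111) + 19437 = ((4/5 + 16)**2 + 15111) + 19437 = ((84/5)**2 + 15111) + 19437 = (7056/25 + 15111) + 19437 = 384831/25 + 19437 = 870756/25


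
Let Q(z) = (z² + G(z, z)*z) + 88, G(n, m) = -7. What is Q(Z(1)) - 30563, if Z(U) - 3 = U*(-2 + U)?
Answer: -30485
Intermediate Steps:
Z(U) = 3 + U*(-2 + U)
Q(z) = 88 + z² - 7*z (Q(z) = (z² - 7*z) + 88 = 88 + z² - 7*z)
Q(Z(1)) - 30563 = (88 + (3 + 1² - 2*1)² - 7*(3 + 1² - 2*1)) - 30563 = (88 + (3 + 1 - 2)² - 7*(3 + 1 - 2)) - 30563 = (88 + 2² - 7*2) - 30563 = (88 + 4 - 14) - 30563 = 78 - 30563 = -30485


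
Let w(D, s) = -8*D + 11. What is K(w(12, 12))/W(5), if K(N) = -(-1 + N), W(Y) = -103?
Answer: -86/103 ≈ -0.83495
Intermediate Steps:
w(D, s) = 11 - 8*D
K(N) = 1 - N
K(w(12, 12))/W(5) = (1 - (11 - 8*12))/(-103) = (1 - (11 - 96))*(-1/103) = (1 - 1*(-85))*(-1/103) = (1 + 85)*(-1/103) = 86*(-1/103) = -86/103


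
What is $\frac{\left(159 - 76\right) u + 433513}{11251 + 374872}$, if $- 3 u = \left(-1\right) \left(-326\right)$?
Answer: $\frac{1273481}{1158369} \approx 1.0994$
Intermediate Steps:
$u = - \frac{326}{3}$ ($u = - \frac{\left(-1\right) \left(-326\right)}{3} = \left(- \frac{1}{3}\right) 326 = - \frac{326}{3} \approx -108.67$)
$\frac{\left(159 - 76\right) u + 433513}{11251 + 374872} = \frac{\left(159 - 76\right) \left(- \frac{326}{3}\right) + 433513}{11251 + 374872} = \frac{83 \left(- \frac{326}{3}\right) + 433513}{386123} = \left(- \frac{27058}{3} + 433513\right) \frac{1}{386123} = \frac{1273481}{3} \cdot \frac{1}{386123} = \frac{1273481}{1158369}$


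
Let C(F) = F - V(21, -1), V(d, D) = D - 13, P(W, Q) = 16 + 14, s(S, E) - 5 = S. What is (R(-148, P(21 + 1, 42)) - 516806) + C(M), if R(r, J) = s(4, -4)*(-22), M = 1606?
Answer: -515384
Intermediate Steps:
s(S, E) = 5 + S
P(W, Q) = 30
V(d, D) = -13 + D
R(r, J) = -198 (R(r, J) = (5 + 4)*(-22) = 9*(-22) = -198)
C(F) = 14 + F (C(F) = F - (-13 - 1) = F - 1*(-14) = F + 14 = 14 + F)
(R(-148, P(21 + 1, 42)) - 516806) + C(M) = (-198 - 516806) + (14 + 1606) = -517004 + 1620 = -515384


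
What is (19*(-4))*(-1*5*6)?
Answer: 2280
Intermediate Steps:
(19*(-4))*(-1*5*6) = -(-380)*6 = -76*(-30) = 2280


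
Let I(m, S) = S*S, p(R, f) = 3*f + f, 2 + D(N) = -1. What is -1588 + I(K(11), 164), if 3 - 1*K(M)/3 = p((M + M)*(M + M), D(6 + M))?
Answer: 25308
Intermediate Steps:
D(N) = -3 (D(N) = -2 - 1 = -3)
p(R, f) = 4*f
K(M) = 45 (K(M) = 9 - 12*(-3) = 9 - 3*(-12) = 9 + 36 = 45)
I(m, S) = S²
-1588 + I(K(11), 164) = -1588 + 164² = -1588 + 26896 = 25308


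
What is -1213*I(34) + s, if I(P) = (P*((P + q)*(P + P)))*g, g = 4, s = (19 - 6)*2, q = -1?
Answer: -370188166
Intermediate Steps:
s = 26 (s = 13*2 = 26)
I(P) = 8*P²*(-1 + P) (I(P) = (P*((P - 1)*(P + P)))*4 = (P*((-1 + P)*(2*P)))*4 = (P*(2*P*(-1 + P)))*4 = (2*P²*(-1 + P))*4 = 8*P²*(-1 + P))
-1213*I(34) + s = -9704*34²*(-1 + 34) + 26 = -9704*1156*33 + 26 = -1213*305184 + 26 = -370188192 + 26 = -370188166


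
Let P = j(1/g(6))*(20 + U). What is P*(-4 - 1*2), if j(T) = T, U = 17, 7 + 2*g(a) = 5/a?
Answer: 72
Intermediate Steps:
g(a) = -7/2 + 5/(2*a) (g(a) = -7/2 + (5/a)/2 = -7/2 + 5/(2*a))
P = -12 (P = (20 + 17)/(((½)*(5 - 7*6)/6)) = 37/((½)*(⅙)*(5 - 42)) = 37/((½)*(⅙)*(-37)) = 37/(-37/12) = -12/37*37 = -12)
P*(-4 - 1*2) = -12*(-4 - 1*2) = -12*(-4 - 2) = -12*(-6) = 72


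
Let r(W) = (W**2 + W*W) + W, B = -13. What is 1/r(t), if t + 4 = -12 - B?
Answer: 1/15 ≈ 0.066667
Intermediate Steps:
t = -3 (t = -4 + (-12 - 1*(-13)) = -4 + (-12 + 13) = -4 + 1 = -3)
r(W) = W + 2*W**2 (r(W) = (W**2 + W**2) + W = 2*W**2 + W = W + 2*W**2)
1/r(t) = 1/(-3*(1 + 2*(-3))) = 1/(-3*(1 - 6)) = 1/(-3*(-5)) = 1/15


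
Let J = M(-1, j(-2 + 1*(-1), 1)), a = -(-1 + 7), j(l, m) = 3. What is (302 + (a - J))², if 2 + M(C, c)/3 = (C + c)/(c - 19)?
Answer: 5851561/64 ≈ 91431.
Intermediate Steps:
M(C, c) = -6 + 3*(C + c)/(-19 + c) (M(C, c) = -6 + 3*((C + c)/(c - 19)) = -6 + 3*((C + c)/(-19 + c)) = -6 + 3*(C + c)/(-19 + c))
a = -6 (a = -1*6 = -6)
J = -51/8 (J = 3*(38 - 1 - 1*3)/(-19 + 3) = 3*(38 - 1 - 3)/(-16) = 3*(-1/16)*34 = -51/8 ≈ -6.3750)
(302 + (a - J))² = (302 + (-6 - 1*(-51/8)))² = (302 + (-6 + 51/8))² = (302 + 3/8)² = (2419/8)² = 5851561/64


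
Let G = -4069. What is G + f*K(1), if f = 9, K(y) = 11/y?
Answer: -3970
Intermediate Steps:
G + f*K(1) = -4069 + 9*(11/1) = -4069 + 9*(11*1) = -4069 + 9*11 = -4069 + 99 = -3970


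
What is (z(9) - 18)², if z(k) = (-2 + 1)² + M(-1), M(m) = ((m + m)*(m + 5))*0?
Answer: 289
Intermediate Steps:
M(m) = 0 (M(m) = ((2*m)*(5 + m))*0 = (2*m*(5 + m))*0 = 0)
z(k) = 1 (z(k) = (-2 + 1)² + 0 = (-1)² + 0 = 1 + 0 = 1)
(z(9) - 18)² = (1 - 18)² = (-17)² = 289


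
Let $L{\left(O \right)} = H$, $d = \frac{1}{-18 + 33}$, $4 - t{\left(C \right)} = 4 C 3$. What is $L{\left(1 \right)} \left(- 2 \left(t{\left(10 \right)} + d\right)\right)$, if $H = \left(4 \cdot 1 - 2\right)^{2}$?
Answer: $\frac{13912}{15} \approx 927.47$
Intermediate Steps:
$t{\left(C \right)} = 4 - 12 C$ ($t{\left(C \right)} = 4 - 4 C 3 = 4 - 12 C$)
$d = \frac{1}{15} \approx 0.066667$
$H = 4$ ($H = \left(4 - 2\right)^{2} = 2^{2} = 4$)
$L{\left(O \right)} = 4$
$L{\left(1 \right)} \left(- 2 \left(t{\left(10 \right)} + d\right)\right) = 4 \left(- 2 \left(\left(4 - 120\right) + \frac{1}{15}\right)\right) = 4 \left(- 2 \left(-116 + \frac{1}{15}\right)\right) = 4 \left(\left(-2\right) \left(- \frac{1739}{15}\right)\right) = 4 \cdot \frac{3478}{15} = \frac{13912}{15}$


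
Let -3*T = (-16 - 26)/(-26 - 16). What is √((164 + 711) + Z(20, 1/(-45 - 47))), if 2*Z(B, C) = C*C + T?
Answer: √266565234/552 ≈ 29.578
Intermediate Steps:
T = -⅓ (T = -(-16 - 26)/(3*(-26 - 16)) = -(-14)/(-42) = -(-14)*(-1)/42 = -⅓*1 = -⅓ ≈ -0.33333)
Z(B, C) = -⅙ + C²/2 (Z(B, C) = (C*C - ⅓)/2 = (C² - ⅓)/2 = (-⅓ + C²)/2 = -⅙ + C²/2)
√((164 + 711) + Z(20, 1/(-45 - 47))) = √((164 + 711) + (-⅙ + (1/(-45 - 47))²/2)) = √(875 + (-⅙ + (1/(-92))²/2)) = √(875 + (-⅙ + (-1/92)²/2)) = √(875 + (-⅙ + (½)*(1/8464))) = √(875 + (-⅙ + 1/16928)) = √(875 - 8461/50784) = √(44427539/50784) = √266565234/552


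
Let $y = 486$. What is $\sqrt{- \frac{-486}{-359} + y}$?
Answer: $\frac{18 \sqrt{192783}}{359} \approx 22.015$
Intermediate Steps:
$\sqrt{- \frac{-486}{-359} + y} = \sqrt{- \frac{-486}{-359} + 486} = \sqrt{- \frac{\left(-486\right) \left(-1\right)}{359} + 486} = \sqrt{\left(-1\right) \frac{486}{359} + 486} = \sqrt{- \frac{486}{359} + 486} = \sqrt{\frac{173988}{359}} = \frac{18 \sqrt{192783}}{359}$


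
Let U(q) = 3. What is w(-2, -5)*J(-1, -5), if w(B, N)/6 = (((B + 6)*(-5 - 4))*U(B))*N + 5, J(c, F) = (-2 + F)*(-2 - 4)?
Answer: 137340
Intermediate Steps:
J(c, F) = 12 - 6*F (J(c, F) = (-2 + F)*(-6) = 12 - 6*F)
w(B, N) = 30 + 6*N*(-162 - 27*B) (w(B, N) = 6*((((B + 6)*(-5 - 4))*3)*N + 5) = 6*((((6 + B)*(-9))*3)*N + 5) = 6*(((-54 - 9*B)*3)*N + 5) = 6*((-162 - 27*B)*N + 5) = 6*(N*(-162 - 27*B) + 5) = 6*(5 + N*(-162 - 27*B)) = 30 + 6*N*(-162 - 27*B))
w(-2, -5)*J(-1, -5) = (30 - 972*(-5) - 162*(-2)*(-5))*(12 - 6*(-5)) = (30 + 4860 - 1620)*(12 + 30) = 3270*42 = 137340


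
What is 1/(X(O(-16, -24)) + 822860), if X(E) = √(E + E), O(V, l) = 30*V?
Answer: 41143/33854929028 - I*√15/84637322570 ≈ 1.2153e-6 - 4.576e-11*I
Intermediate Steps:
X(E) = √2*√E (X(E) = √(2*E) = √2*√E)
1/(X(O(-16, -24)) + 822860) = 1/(√2*√(30*(-16)) + 822860) = 1/(√2*√(-480) + 822860) = 1/(√2*(4*I*√30) + 822860) = 1/(8*I*√15 + 822860) = 1/(822860 + 8*I*√15)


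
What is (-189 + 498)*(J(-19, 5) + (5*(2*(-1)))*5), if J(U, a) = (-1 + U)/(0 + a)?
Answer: -16686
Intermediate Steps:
J(U, a) = (-1 + U)/a
(-189 + 498)*(J(-19, 5) + (5*(2*(-1)))*5) = (-189 + 498)*((-1 - 19)/5 + (5*(2*(-1)))*5) = 309*((⅕)*(-20) + (5*(-2))*5) = 309*(-4 - 10*5) = 309*(-4 - 50) = 309*(-54) = -16686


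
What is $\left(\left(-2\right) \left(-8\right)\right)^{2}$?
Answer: $256$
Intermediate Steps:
$\left(\left(-2\right) \left(-8\right)\right)^{2} = 16^{2} = 256$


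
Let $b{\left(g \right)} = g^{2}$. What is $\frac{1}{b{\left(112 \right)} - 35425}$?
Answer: $- \frac{1}{22881} \approx -4.3704 \cdot 10^{-5}$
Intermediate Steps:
$\frac{1}{b{\left(112 \right)} - 35425} = \frac{1}{112^{2} - 35425} = \frac{1}{12544 - 35425} = \frac{1}{-22881} = - \frac{1}{22881}$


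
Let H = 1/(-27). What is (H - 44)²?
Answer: 1413721/729 ≈ 1939.3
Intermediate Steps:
H = -1/27 ≈ -0.037037
(H - 44)² = (-1/27 - 44)² = (-1189/27)² = 1413721/729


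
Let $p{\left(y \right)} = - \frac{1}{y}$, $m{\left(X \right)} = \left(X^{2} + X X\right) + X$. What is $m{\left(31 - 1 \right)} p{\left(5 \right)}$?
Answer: $-366$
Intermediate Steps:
$m{\left(X \right)} = X + 2 X^{2}$ ($m{\left(X \right)} = \left(X^{2} + X^{2}\right) + X = 2 X^{2} + X = X + 2 X^{2}$)
$m{\left(31 - 1 \right)} p{\left(5 \right)} = \left(31 - 1\right) \left(1 + 2 \left(31 - 1\right)\right) \left(- \frac{1}{5}\right) = \left(31 - 1\right) \left(1 + 2 \left(31 - 1\right)\right) \left(\left(-1\right) \frac{1}{5}\right) = 30 \left(1 + 2 \cdot 30\right) \left(- \frac{1}{5}\right) = 30 \left(1 + 60\right) \left(- \frac{1}{5}\right) = 30 \cdot 61 \left(- \frac{1}{5}\right) = 1830 \left(- \frac{1}{5}\right) = -366$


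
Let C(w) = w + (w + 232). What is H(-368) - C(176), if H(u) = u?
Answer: -952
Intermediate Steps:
C(w) = 232 + 2*w (C(w) = w + (232 + w) = 232 + 2*w)
H(-368) - C(176) = -368 - (232 + 2*176) = -368 - (232 + 352) = -368 - 1*584 = -368 - 584 = -952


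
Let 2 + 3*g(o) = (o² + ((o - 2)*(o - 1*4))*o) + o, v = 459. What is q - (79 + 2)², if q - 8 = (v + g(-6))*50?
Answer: 26591/3 ≈ 8863.7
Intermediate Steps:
g(o) = -⅔ + o/3 + o²/3 + o*(-4 + o)*(-2 + o)/3 (g(o) = -⅔ + ((o² + ((o - 2)*(o - 1*4))*o) + o)/3 = -⅔ + ((o² + ((-2 + o)*(o - 4))*o) + o)/3 = -⅔ + ((o² + ((-2 + o)*(-4 + o))*o) + o)/3 = -⅔ + ((o² + ((-4 + o)*(-2 + o))*o) + o)/3 = -⅔ + ((o² + o*(-4 + o)*(-2 + o)) + o)/3 = -⅔ + (o + o² + o*(-4 + o)*(-2 + o))/3 = -⅔ + (o/3 + o²/3 + o*(-4 + o)*(-2 + o)/3) = -⅔ + o/3 + o²/3 + o*(-4 + o)*(-2 + o)/3)
q = 46274/3 (q = 8 + (459 + (-⅔ + 3*(-6) - 5/3*(-6)² + (⅓)*(-6)³))*50 = 8 + (459 + (-⅔ - 18 - 5/3*36 + (⅓)*(-216)))*50 = 8 + (459 + (-⅔ - 18 - 60 - 72))*50 = 8 + (459 - 452/3)*50 = 8 + (925/3)*50 = 8 + 46250/3 = 46274/3 ≈ 15425.)
q - (79 + 2)² = 46274/3 - (79 + 2)² = 46274/3 - 1*81² = 46274/3 - 1*6561 = 46274/3 - 6561 = 26591/3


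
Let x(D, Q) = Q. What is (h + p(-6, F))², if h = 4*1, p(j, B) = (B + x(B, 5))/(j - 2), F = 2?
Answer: 625/64 ≈ 9.7656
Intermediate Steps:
p(j, B) = (5 + B)/(-2 + j) (p(j, B) = (B + 5)/(j - 2) = (5 + B)/(-2 + j))
h = 4
(h + p(-6, F))² = (4 + (5 + 2)/(-2 - 6))² = (4 + 7/(-8))² = (4 - ⅛*7)² = (4 - 7/8)² = (25/8)² = 625/64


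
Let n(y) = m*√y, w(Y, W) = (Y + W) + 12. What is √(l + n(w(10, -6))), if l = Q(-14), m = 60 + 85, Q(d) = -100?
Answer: 4*√30 ≈ 21.909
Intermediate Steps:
w(Y, W) = 12 + W + Y (w(Y, W) = (W + Y) + 12 = 12 + W + Y)
m = 145
l = -100
n(y) = 145*√y
√(l + n(w(10, -6))) = √(-100 + 145*√(12 - 6 + 10)) = √(-100 + 145*√16) = √(-100 + 145*4) = √(-100 + 580) = √480 = 4*√30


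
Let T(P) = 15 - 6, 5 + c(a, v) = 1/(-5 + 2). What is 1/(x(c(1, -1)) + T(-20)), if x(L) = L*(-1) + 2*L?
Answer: 3/11 ≈ 0.27273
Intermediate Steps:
c(a, v) = -16/3 (c(a, v) = -5 + 1/(-5 + 2) = -5 + 1/(-3) = -5 - ⅓ = -16/3)
T(P) = 9
x(L) = L (x(L) = -L + 2*L = L)
1/(x(c(1, -1)) + T(-20)) = 1/(-16/3 + 9) = 1/(11/3) = 3/11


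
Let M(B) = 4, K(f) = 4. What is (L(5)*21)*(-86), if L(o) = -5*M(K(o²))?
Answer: 36120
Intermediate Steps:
L(o) = -20 (L(o) = -5*4 = -20)
(L(5)*21)*(-86) = -20*21*(-86) = -420*(-86) = 36120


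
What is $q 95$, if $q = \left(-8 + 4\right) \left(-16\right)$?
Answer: $6080$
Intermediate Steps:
$q = 64$ ($q = \left(-4\right) \left(-16\right) = 64$)
$q 95 = 64 \cdot 95 = 6080$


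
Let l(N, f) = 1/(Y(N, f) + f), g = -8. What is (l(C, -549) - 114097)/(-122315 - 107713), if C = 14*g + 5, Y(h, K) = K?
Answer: 125278507/252570744 ≈ 0.49601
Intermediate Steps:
C = -107 (C = 14*(-8) + 5 = -112 + 5 = -107)
l(N, f) = 1/(2*f) (l(N, f) = 1/(f + f) = 1/(2*f))
(l(C, -549) - 114097)/(-122315 - 107713) = ((½)/(-549) - 114097)/(-122315 - 107713) = ((½)*(-1/549) - 114097)/(-230028) = (-1/1098 - 114097)*(-1/230028) = -125278507/1098*(-1/230028) = 125278507/252570744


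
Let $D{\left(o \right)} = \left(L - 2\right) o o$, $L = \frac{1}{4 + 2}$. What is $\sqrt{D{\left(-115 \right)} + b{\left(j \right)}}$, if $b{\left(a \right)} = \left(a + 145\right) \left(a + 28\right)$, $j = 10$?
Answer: $\frac{i \sqrt{660810}}{6} \approx 135.48 i$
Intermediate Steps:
$b{\left(a \right)} = \left(28 + a\right) \left(145 + a\right)$ ($b{\left(a \right)} = \left(145 + a\right) \left(28 + a\right) = \left(28 + a\right) \left(145 + a\right)$)
$L = \frac{1}{6} \approx 0.16667$
$D{\left(o \right)} = - \frac{11 o^{2}}{6}$ ($D{\left(o \right)} = \left(\frac{1}{6} - 2\right) o o = - \frac{11 o^{2}}{6}$)
$\sqrt{D{\left(-115 \right)} + b{\left(j \right)}} = \sqrt{- \frac{11 \left(-115\right)^{2}}{6} + \left(4060 + 10^{2} + 173 \cdot 10\right)} = \sqrt{\left(- \frac{11}{6}\right) 13225 + \left(4060 + 100 + 1730\right)} = \sqrt{- \frac{145475}{6} + 5890} = \sqrt{- \frac{110135}{6}} = \frac{i \sqrt{660810}}{6}$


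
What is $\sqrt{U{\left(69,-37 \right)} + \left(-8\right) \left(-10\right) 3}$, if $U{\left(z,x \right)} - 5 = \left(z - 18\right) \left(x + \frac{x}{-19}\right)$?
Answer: $\frac{i \sqrt{556909}}{19} \approx 39.277 i$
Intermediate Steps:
$U{\left(z,x \right)} = 5 + \frac{18 x \left(-18 + z\right)}{19}$ ($U{\left(z,x \right)} = 5 + \left(z - 18\right) \left(x + \frac{x}{-19}\right) = 5 + \left(-18 + z\right) \left(x + x \left(- \frac{1}{19}\right)\right) = 5 + \left(-18 + z\right) \left(x - \frac{x}{19}\right) = 5 + \left(-18 + z\right) \frac{18 x}{19} = 5 + \frac{18 x \left(-18 + z\right)}{19}$)
$\sqrt{U{\left(69,-37 \right)} + \left(-8\right) \left(-10\right) 3} = \sqrt{\left(5 - - \frac{11988}{19} + \frac{18}{19} \left(-37\right) 69\right) + \left(-8\right) \left(-10\right) 3} = \sqrt{\left(5 + \frac{11988}{19} - \frac{45954}{19}\right) + 80 \cdot 3} = \sqrt{- \frac{33871}{19} + 240} = \sqrt{- \frac{29311}{19}} = \frac{i \sqrt{556909}}{19}$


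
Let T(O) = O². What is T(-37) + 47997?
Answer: 49366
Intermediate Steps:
T(-37) + 47997 = (-37)² + 47997 = 1369 + 47997 = 49366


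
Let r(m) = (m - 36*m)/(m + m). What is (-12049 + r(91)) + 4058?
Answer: -16017/2 ≈ -8008.5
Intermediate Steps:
r(m) = -35/2 (r(m) = (-35*m)/((2*m)) = (-35*m)*(1/(2*m)) = -35/2)
(-12049 + r(91)) + 4058 = (-12049 - 35/2) + 4058 = -24133/2 + 4058 = -16017/2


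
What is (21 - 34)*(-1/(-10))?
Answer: -13/10 ≈ -1.3000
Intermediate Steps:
(21 - 34)*(-1/(-10)) = -(-13)*(-1)/10 = -13*⅒ = -13/10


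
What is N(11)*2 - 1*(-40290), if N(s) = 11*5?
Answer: 40400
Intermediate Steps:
N(s) = 55
N(11)*2 - 1*(-40290) = 55*2 - 1*(-40290) = 110 + 40290 = 40400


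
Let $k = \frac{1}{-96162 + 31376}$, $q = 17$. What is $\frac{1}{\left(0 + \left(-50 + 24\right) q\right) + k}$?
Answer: $- \frac{64786}{28635413} \approx -0.0022624$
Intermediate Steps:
$k = - \frac{1}{64786}$ ($k = \frac{1}{-64786} = - \frac{1}{64786} \approx -1.5435 \cdot 10^{-5}$)
$\frac{1}{\left(0 + \left(-50 + 24\right) q\right) + k} = \frac{1}{\left(0 + \left(-50 + 24\right) 17\right) - \frac{1}{64786}} = \frac{1}{\left(0 - 442\right) - \frac{1}{64786}} = \frac{1}{-442 - \frac{1}{64786}} = \frac{1}{- \frac{28635413}{64786}} = - \frac{64786}{28635413}$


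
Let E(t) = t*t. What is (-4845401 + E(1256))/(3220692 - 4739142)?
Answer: 653573/303690 ≈ 2.1521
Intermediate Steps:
E(t) = t²
(-4845401 + E(1256))/(3220692 - 4739142) = (-4845401 + 1256²)/(3220692 - 4739142) = (-4845401 + 1577536)/(-1518450) = -3267865*(-1/1518450) = 653573/303690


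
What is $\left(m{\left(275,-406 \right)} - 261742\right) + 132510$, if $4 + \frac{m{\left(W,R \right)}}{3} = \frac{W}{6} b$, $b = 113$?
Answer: $- \frac{227413}{2} \approx -1.1371 \cdot 10^{5}$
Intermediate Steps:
$m{\left(W,R \right)} = -12 + \frac{113 W}{2}$ ($m{\left(W,R \right)} = -12 + 3 \frac{W}{6} \cdot 113 = -12 + 3 \frac{113 W}{6} = -12 + \frac{113 W}{2}$)
$\left(m{\left(275,-406 \right)} - 261742\right) + 132510 = \left(\left(-12 + \frac{113}{2} \cdot 275\right) - 261742\right) + 132510 = \left(\left(-12 + \frac{31075}{2}\right) - 261742\right) + 132510 = \left(\frac{31051}{2} - 261742\right) + 132510 = - \frac{492433}{2} + 132510 = - \frac{227413}{2}$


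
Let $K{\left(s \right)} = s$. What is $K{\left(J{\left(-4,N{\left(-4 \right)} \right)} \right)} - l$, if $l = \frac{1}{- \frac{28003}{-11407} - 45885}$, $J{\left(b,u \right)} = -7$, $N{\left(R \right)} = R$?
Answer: $- \frac{3663663937}{523382192} \approx -7.0$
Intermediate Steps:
$l = - \frac{11407}{523382192}$ ($l = \frac{1}{\left(-28003\right) \left(- \frac{1}{11407}\right) - 45885} = \frac{1}{\frac{28003}{11407} - 45885} = \frac{1}{- \frac{523382192}{11407}} = - \frac{11407}{523382192} \approx -2.1795 \cdot 10^{-5}$)
$K{\left(J{\left(-4,N{\left(-4 \right)} \right)} \right)} - l = -7 - - \frac{11407}{523382192} = -7 + \frac{11407}{523382192} = - \frac{3663663937}{523382192}$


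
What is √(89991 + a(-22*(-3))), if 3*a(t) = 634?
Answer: √811821/3 ≈ 300.34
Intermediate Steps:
a(t) = 634/3 (a(t) = (⅓)*634 = 634/3)
√(89991 + a(-22*(-3))) = √(89991 + 634/3) = √(270607/3) = √811821/3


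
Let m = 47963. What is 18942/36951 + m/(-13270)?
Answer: -506973491/163446590 ≈ -3.1018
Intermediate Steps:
18942/36951 + m/(-13270) = 18942/36951 + 47963/(-13270) = 18942*(1/36951) + 47963*(-1/13270) = 6314/12317 - 47963/13270 = -506973491/163446590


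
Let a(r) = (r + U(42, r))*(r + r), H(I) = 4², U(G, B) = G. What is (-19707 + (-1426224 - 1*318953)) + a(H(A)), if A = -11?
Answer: -1763028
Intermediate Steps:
H(I) = 16
a(r) = 2*r*(42 + r) (a(r) = (r + 42)*(r + r) = (42 + r)*(2*r) = 2*r*(42 + r))
(-19707 + (-1426224 - 1*318953)) + a(H(A)) = (-19707 + (-1426224 - 1*318953)) + 2*16*(42 + 16) = (-19707 + (-1426224 - 318953)) + 2*16*58 = (-19707 - 1745177) + 1856 = -1764884 + 1856 = -1763028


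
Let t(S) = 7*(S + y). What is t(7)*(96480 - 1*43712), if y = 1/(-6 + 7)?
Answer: 2955008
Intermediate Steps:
y = 1 (y = 1/1 = 1)
t(S) = 7 + 7*S (t(S) = 7*(S + 1) = 7*(1 + S) = 7 + 7*S)
t(7)*(96480 - 1*43712) = (7 + 7*7)*(96480 - 1*43712) = (7 + 49)*(96480 - 43712) = 56*52768 = 2955008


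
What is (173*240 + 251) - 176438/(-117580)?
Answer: 2455805309/58790 ≈ 41773.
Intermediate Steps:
(173*240 + 251) - 176438/(-117580) = (41520 + 251) - 176438*(-1/117580) = 41771 + 88219/58790 = 2455805309/58790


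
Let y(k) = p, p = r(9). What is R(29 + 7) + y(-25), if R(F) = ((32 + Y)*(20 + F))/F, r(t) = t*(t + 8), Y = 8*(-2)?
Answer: 1601/9 ≈ 177.89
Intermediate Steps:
Y = -16
r(t) = t*(8 + t)
R(F) = (320 + 16*F)/F (R(F) = ((32 - 16)*(20 + F))/F = (16*(20 + F))/F = (320 + 16*F)/F)
p = 153 (p = 9*(8 + 9) = 9*17 = 153)
y(k) = 153
R(29 + 7) + y(-25) = (16 + 320/(29 + 7)) + 153 = (16 + 320/36) + 153 = (16 + 320*(1/36)) + 153 = (16 + 80/9) + 153 = 224/9 + 153 = 1601/9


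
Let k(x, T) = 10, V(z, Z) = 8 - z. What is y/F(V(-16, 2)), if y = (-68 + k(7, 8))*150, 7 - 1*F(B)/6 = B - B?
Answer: -1450/7 ≈ -207.14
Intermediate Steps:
F(B) = 42 (F(B) = 42 - 6*(B - B) = 42 - 6*0 = 42 + 0 = 42)
y = -8700 (y = (-68 + 10)*150 = -58*150 = -8700)
y/F(V(-16, 2)) = -8700/42 = -8700*1/42 = -1450/7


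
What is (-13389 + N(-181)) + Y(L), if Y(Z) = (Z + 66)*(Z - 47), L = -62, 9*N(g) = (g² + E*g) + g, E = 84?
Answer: -35683/3 ≈ -11894.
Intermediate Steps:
N(g) = g²/9 + 85*g/9 (N(g) = ((g² + 84*g) + g)/9 = (g² + 85*g)/9 = g²/9 + 85*g/9)
Y(Z) = (-47 + Z)*(66 + Z) (Y(Z) = (66 + Z)*(-47 + Z) = (-47 + Z)*(66 + Z))
(-13389 + N(-181)) + Y(L) = (-13389 + (⅑)*(-181)*(85 - 181)) + (-3102 + (-62)² + 19*(-62)) = (-13389 + (⅑)*(-181)*(-96)) + (-3102 + 3844 - 1178) = (-13389 + 5792/3) - 436 = -34375/3 - 436 = -35683/3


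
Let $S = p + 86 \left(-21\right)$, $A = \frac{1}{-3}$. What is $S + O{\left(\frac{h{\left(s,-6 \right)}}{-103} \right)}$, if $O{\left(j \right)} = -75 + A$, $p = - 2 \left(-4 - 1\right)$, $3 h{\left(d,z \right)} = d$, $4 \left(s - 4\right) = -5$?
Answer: $- \frac{5614}{3} \approx -1871.3$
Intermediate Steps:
$s = \frac{11}{4}$ ($s = 4 + \frac{1}{4} \left(-5\right) = 4 - \frac{5}{4} = \frac{11}{4} \approx 2.75$)
$A = - \frac{1}{3} \approx -0.33333$
$h{\left(d,z \right)} = \frac{d}{3}$
$p = 10$ ($p = \left(-2\right) \left(-5\right) = 10$)
$O{\left(j \right)} = - \frac{226}{3}$ ($O{\left(j \right)} = -75 - \frac{1}{3} = - \frac{226}{3}$)
$S = -1796$ ($S = 10 + 86 \left(-21\right) = 10 - 1806 = -1796$)
$S + O{\left(\frac{h{\left(s,-6 \right)}}{-103} \right)} = -1796 - \frac{226}{3} = - \frac{5614}{3}$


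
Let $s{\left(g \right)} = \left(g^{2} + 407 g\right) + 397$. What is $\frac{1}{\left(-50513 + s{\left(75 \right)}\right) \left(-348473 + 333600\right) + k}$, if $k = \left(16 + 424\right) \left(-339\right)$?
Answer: $\frac{1}{207567158} \approx 4.8177 \cdot 10^{-9}$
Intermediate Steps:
$k = -149160$ ($k = 440 \left(-339\right) = -149160$)
$s{\left(g \right)} = 397 + g^{2} + 407 g$
$\frac{1}{\left(-50513 + s{\left(75 \right)}\right) \left(-348473 + 333600\right) + k} = \frac{1}{\left(-50513 + \left(397 + 75^{2} + 407 \cdot 75\right)\right) \left(-348473 + 333600\right) - 149160} = \frac{1}{\left(-50513 + \left(397 + 5625 + 30525\right)\right) \left(-14873\right) - 149160} = \frac{1}{\left(-50513 + 36547\right) \left(-14873\right) - 149160} = \frac{1}{\left(-13966\right) \left(-14873\right) - 149160} = \frac{1}{207716318 - 149160} = \frac{1}{207567158}$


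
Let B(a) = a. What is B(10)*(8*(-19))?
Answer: -1520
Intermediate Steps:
B(10)*(8*(-19)) = 10*(8*(-19)) = 10*(-152) = -1520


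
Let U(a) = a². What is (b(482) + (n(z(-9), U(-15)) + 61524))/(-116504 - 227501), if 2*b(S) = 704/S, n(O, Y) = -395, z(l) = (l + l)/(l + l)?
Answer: -2946453/16581041 ≈ -0.17770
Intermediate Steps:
z(l) = 1 (z(l) = (2*l)/((2*l)) = (2*l)*(1/(2*l)) = 1)
b(S) = 352/S (b(S) = (704/S)/2 = 352/S)
(b(482) + (n(z(-9), U(-15)) + 61524))/(-116504 - 227501) = (352/482 + (-395 + 61524))/(-116504 - 227501) = (352*(1/482) + 61129)/(-344005) = (176/241 + 61129)*(-1/344005) = (14732265/241)*(-1/344005) = -2946453/16581041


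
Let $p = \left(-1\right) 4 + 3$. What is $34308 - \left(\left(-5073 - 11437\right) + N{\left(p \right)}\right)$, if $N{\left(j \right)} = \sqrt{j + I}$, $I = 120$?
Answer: $50818 - \sqrt{119} \approx 50807.0$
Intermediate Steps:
$p = -1$ ($p = -4 + 3 = -1$)
$N{\left(j \right)} = \sqrt{120 + j}$ ($N{\left(j \right)} = \sqrt{j + 120} = \sqrt{120 + j}$)
$34308 - \left(\left(-5073 - 11437\right) + N{\left(p \right)}\right) = 34308 - \left(\left(-5073 - 11437\right) + \sqrt{120 - 1}\right) = 34308 - \left(-16510 + \sqrt{119}\right) = 34308 + \left(16510 - \sqrt{119}\right) = 50818 - \sqrt{119}$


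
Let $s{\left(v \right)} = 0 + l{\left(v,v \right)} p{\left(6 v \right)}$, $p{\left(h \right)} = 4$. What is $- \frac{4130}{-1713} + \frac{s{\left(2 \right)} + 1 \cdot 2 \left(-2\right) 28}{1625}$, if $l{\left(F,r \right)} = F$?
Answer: $\frac{502546}{214125} \approx 2.347$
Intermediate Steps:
$s{\left(v \right)} = 4 v$ ($s{\left(v \right)} = 0 + v 4 = 0 + 4 v = 4 v$)
$- \frac{4130}{-1713} + \frac{s{\left(2 \right)} + 1 \cdot 2 \left(-2\right) 28}{1625} = - \frac{4130}{-1713} + \frac{4 \cdot 2 + 1 \cdot 2 \left(-2\right) 28}{1625} = \left(-4130\right) \left(- \frac{1}{1713}\right) + \left(8 + 2 \left(-2\right) 28\right) \frac{1}{1625} = \frac{4130}{1713} + \left(8 - 112\right) \frac{1}{1625} = \frac{4130}{1713} - \frac{8}{125} = \frac{502546}{214125}$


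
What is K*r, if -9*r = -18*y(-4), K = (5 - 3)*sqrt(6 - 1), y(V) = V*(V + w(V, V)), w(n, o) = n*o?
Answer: -192*sqrt(5) ≈ -429.33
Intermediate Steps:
y(V) = V*(V + V**2) (y(V) = V*(V + V*V) = V*(V + V**2))
K = 2*sqrt(5) ≈ 4.4721
r = -96 (r = -(-2)*(-4)**2*(1 - 4) = -(-2)*16*(-3) = -(-2)*(-48) = -1/9*864 = -96)
K*r = (2*sqrt(5))*(-96) = -192*sqrt(5)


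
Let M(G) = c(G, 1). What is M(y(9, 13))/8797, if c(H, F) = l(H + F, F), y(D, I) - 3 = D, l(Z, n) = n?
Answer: 1/8797 ≈ 0.00011368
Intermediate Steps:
y(D, I) = 3 + D
c(H, F) = F
M(G) = 1
M(y(9, 13))/8797 = 1/8797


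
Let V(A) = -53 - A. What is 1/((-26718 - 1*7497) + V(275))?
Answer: -1/34543 ≈ -2.8949e-5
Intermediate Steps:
1/((-26718 - 1*7497) + V(275)) = 1/((-26718 - 1*7497) + (-53 - 1*275)) = 1/((-26718 - 7497) + (-53 - 275)) = 1/(-34215 - 328) = 1/(-34543) = -1/34543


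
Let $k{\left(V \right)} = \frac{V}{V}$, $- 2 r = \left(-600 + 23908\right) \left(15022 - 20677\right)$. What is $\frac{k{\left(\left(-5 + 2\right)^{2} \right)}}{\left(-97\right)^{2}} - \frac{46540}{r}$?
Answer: $- \frac{2861473}{4769883141} \approx -0.0005999$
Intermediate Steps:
$r = 65903370$ ($r = - \frac{\left(-600 + 23908\right) \left(15022 - 20677\right)}{2} = - \frac{23308 \left(-5655\right)}{2} = \left(- \frac{1}{2}\right) \left(-131806740\right) = 65903370$)
$k{\left(V \right)} = 1$
$\frac{k{\left(\left(-5 + 2\right)^{2} \right)}}{\left(-97\right)^{2}} - \frac{46540}{r} = 1 \frac{1}{\left(-97\right)^{2}} - \frac{46540}{65903370} = 1 \cdot \frac{1}{9409} - \frac{358}{506949} = \frac{1}{9409} - \frac{358}{506949} = - \frac{2861473}{4769883141}$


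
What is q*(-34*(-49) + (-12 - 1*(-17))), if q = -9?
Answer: -15039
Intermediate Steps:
q*(-34*(-49) + (-12 - 1*(-17))) = -9*(-34*(-49) + (-12 - 1*(-17))) = -9*(1666 + (-12 + 17)) = -9*(1666 + 5) = -9*1671 = -15039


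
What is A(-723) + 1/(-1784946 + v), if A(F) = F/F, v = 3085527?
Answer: 1300582/1300581 ≈ 1.0000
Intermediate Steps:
A(F) = 1
A(-723) + 1/(-1784946 + v) = 1 + 1/(-1784946 + 3085527) = 1 + 1/1300581 = 1300582/1300581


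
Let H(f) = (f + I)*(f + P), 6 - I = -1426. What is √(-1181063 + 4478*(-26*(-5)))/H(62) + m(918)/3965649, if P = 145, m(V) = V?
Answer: 306/1321883 + I*√66547/103086 ≈ 0.00023149 + 0.0025024*I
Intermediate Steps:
I = 1432 (I = 6 - 1*(-1426) = 6 + 1426 = 1432)
H(f) = (145 + f)*(1432 + f) (H(f) = (f + 1432)*(f + 145) = (1432 + f)*(145 + f) = (145 + f)*(1432 + f))
√(-1181063 + 4478*(-26*(-5)))/H(62) + m(918)/3965649 = √(-1181063 + 4478*(-26*(-5)))/(207640 + 62² + 1577*62) + 918/3965649 = √(-1181063 + 4478*130)/(207640 + 3844 + 97774) + 918*(1/3965649) = √(-1181063 + 582140)/309258 + 306/1321883 = √(-598923)*(1/309258) + 306/1321883 = (3*I*√66547)*(1/309258) + 306/1321883 = I*√66547/103086 + 306/1321883 = 306/1321883 + I*√66547/103086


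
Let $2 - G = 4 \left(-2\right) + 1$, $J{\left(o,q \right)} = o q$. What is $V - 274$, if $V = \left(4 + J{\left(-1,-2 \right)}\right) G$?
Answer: $-220$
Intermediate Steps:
$G = 9$ ($G = 2 - \left(4 \left(-2\right) + 1\right) = 2 - \left(-8 + 1\right) = 2 - -7 = 2 + 7 = 9$)
$V = 54$ ($V = \left(4 - -2\right) 9 = \left(4 + 2\right) 9 = 6 \cdot 9 = 54$)
$V - 274 = 54 - 274 = -220$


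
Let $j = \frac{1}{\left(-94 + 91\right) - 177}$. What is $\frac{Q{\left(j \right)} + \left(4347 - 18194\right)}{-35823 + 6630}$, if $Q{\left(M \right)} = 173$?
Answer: $\frac{4558}{9731} \approx 0.4684$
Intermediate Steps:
$j = - \frac{1}{180}$ ($j = \frac{1}{-3 - 177} = \frac{1}{-180} = - \frac{1}{180} \approx -0.0055556$)
$\frac{Q{\left(j \right)} + \left(4347 - 18194\right)}{-35823 + 6630} = \frac{173 + \left(4347 - 18194\right)}{-35823 + 6630} = \frac{173 + \left(4347 - 18194\right)}{-29193} = \left(173 - 13847\right) \left(- \frac{1}{29193}\right) = \left(-13674\right) \left(- \frac{1}{29193}\right) = \frac{4558}{9731}$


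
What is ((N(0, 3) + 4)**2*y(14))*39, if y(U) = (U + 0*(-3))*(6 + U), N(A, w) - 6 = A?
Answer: 1092000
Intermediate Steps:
N(A, w) = 6 + A
y(U) = U*(6 + U) (y(U) = (U + 0)*(6 + U) = U*(6 + U))
((N(0, 3) + 4)**2*y(14))*39 = (((6 + 0) + 4)**2*(14*(6 + 14)))*39 = ((6 + 4)**2*(14*20))*39 = (10**2*280)*39 = (100*280)*39 = 28000*39 = 1092000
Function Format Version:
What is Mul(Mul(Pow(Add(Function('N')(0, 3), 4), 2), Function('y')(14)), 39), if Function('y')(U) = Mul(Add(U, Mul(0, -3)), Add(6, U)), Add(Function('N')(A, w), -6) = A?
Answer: 1092000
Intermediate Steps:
Function('N')(A, w) = Add(6, A)
Function('y')(U) = Mul(U, Add(6, U)) (Function('y')(U) = Mul(Add(U, 0), Add(6, U)) = Mul(U, Add(6, U)))
Mul(Mul(Pow(Add(Function('N')(0, 3), 4), 2), Function('y')(14)), 39) = Mul(Mul(Pow(Add(Add(6, 0), 4), 2), Mul(14, Add(6, 14))), 39) = Mul(Mul(Pow(Add(6, 4), 2), Mul(14, 20)), 39) = Mul(Mul(Pow(10, 2), 280), 39) = Mul(Mul(100, 280), 39) = Mul(28000, 39) = 1092000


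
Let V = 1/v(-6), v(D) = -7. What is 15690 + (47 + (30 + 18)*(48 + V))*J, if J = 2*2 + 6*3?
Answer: 470828/7 ≈ 67261.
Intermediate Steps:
J = 22 (J = 4 + 18 = 22)
V = -⅐ (V = 1/(-7) = -⅐ ≈ -0.14286)
15690 + (47 + (30 + 18)*(48 + V))*J = 15690 + (47 + (30 + 18)*(48 - ⅐))*22 = 15690 + (47 + 48*(335/7))*22 = 15690 + (47 + 16080/7)*22 = 15690 + (16409/7)*22 = 15690 + 360998/7 = 470828/7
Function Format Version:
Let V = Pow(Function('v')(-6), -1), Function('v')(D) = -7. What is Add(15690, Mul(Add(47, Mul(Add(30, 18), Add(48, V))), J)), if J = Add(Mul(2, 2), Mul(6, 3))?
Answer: Rational(470828, 7) ≈ 67261.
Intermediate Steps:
J = 22 (J = Add(4, 18) = 22)
V = Rational(-1, 7) (V = Pow(-7, -1) = Rational(-1, 7) ≈ -0.14286)
Add(15690, Mul(Add(47, Mul(Add(30, 18), Add(48, V))), J)) = Add(15690, Mul(Add(47, Mul(Add(30, 18), Add(48, Rational(-1, 7)))), 22)) = Add(15690, Mul(Add(47, Mul(48, Rational(335, 7))), 22)) = Add(15690, Mul(Add(47, Rational(16080, 7)), 22)) = Add(15690, Mul(Rational(16409, 7), 22)) = Add(15690, Rational(360998, 7)) = Rational(470828, 7)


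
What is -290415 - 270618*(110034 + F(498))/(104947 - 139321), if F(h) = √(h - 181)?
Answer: 3299075967/5729 + 45103*√317/5729 ≈ 5.7600e+5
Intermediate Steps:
F(h) = √(-181 + h)
-290415 - 270618*(110034 + F(498))/(104947 - 139321) = -290415 - 270618*(110034 + √(-181 + 498))/(104947 - 139321) = -290415 - (-4962863502/5729 - 45103*√317/5729) = -290415 - 270618*(-18339/5729 - √317/34374) = -290415 + (4962863502/5729 + 45103*√317/5729) = 3299075967/5729 + 45103*√317/5729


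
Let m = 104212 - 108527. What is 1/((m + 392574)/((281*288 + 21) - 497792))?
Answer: -416843/388259 ≈ -1.0736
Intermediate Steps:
m = -4315
1/((m + 392574)/((281*288 + 21) - 497792)) = 1/((-4315 + 392574)/((281*288 + 21) - 497792)) = 1/(388259/((80928 + 21) - 497792)) = 1/(388259/(80949 - 497792)) = 1/(388259/(-416843)) = 1/(388259*(-1/416843)) = 1/(-388259/416843) = -416843/388259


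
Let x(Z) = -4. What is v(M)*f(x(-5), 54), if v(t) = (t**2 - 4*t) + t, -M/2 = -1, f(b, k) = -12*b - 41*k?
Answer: 4332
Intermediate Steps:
f(b, k) = -41*k - 12*b
M = 2 (M = -2*(-1) = 2)
v(t) = t**2 - 3*t
v(M)*f(x(-5), 54) = (2*(-3 + 2))*(-41*54 - 12*(-4)) = (2*(-1))*(-2214 + 48) = -2*(-2166) = 4332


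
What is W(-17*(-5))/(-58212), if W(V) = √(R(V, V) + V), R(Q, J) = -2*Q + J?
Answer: 0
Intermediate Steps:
R(Q, J) = J - 2*Q
W(V) = 0 (W(V) = √((V - 2*V) + V) = √(-V + V) = √0 = 0)
W(-17*(-5))/(-58212) = 0/(-58212) = 0*(-1/58212) = 0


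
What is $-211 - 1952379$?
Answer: $-1952590$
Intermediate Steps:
$-211 - 1952379 = -1952590$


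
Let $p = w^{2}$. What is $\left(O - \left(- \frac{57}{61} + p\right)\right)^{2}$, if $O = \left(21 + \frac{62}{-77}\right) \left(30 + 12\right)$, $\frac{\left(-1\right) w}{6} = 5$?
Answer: $\frac{1165744449}{450241} \approx 2589.2$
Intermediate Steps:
$w = -30$ ($w = \left(-6\right) 5 = -30$)
$p = 900$ ($p = \left(-30\right)^{2} = 900$)
$O = \frac{9330}{11}$ ($O = \left(21 + 62 \left(- \frac{1}{77}\right)\right) 42 = \left(21 - \frac{62}{77}\right) 42 = \frac{1555}{77} \cdot 42 = \frac{9330}{11} \approx 848.18$)
$\left(O - \left(- \frac{57}{61} + p\right)\right)^{2} = \left(\frac{9330}{11} - \left(900 + \frac{57}{-61}\right)\right)^{2} = \left(\frac{9330}{11} - \frac{54843}{61}\right)^{2} = \left(- \frac{34143}{671}\right)^{2} = \frac{1165744449}{450241}$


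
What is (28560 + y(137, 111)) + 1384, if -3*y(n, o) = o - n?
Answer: 89858/3 ≈ 29953.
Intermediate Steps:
y(n, o) = -o/3 + n/3 (y(n, o) = -(o - n)/3 = -o/3 + n/3)
(28560 + y(137, 111)) + 1384 = (28560 + (-⅓*111 + (⅓)*137)) + 1384 = (28560 + (-37 + 137/3)) + 1384 = (28560 + 26/3) + 1384 = 85706/3 + 1384 = 89858/3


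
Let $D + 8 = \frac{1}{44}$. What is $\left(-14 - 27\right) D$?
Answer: $\frac{14391}{44} \approx 327.07$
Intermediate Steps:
$D = - \frac{351}{44}$ ($D = -8 + \frac{1}{44} = - \frac{351}{44} \approx -7.9773$)
$\left(-14 - 27\right) D = \left(-14 - 27\right) \left(- \frac{351}{44}\right) = \left(-41\right) \left(- \frac{351}{44}\right) = \frac{14391}{44}$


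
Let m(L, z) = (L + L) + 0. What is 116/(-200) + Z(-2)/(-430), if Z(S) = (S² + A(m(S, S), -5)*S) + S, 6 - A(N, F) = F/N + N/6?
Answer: -7217/12900 ≈ -0.55946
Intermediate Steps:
m(L, z) = 2*L (m(L, z) = 2*L + 0 = 2*L)
A(N, F) = 6 - N/6 - F/N (A(N, F) = 6 - (F/N + N/6) = 6 - (N/6 + F/N) = 6 + (-N/6 - F/N) = 6 - N/6 - F/N)
Z(S) = S + S² + S*(6 - S/3 + 5/(2*S)) (Z(S) = (S² + (6 - S/3 - 1*(-5)/2*S)*S) + S = (S² + (6 - S/3 - 1*(-5)*1/(2*S))*S) + S = (S² + (6 - S/3 + 5/(2*S))*S) + S = (S² + S*(6 - S/3 + 5/(2*S))) + S = S + S² + S*(6 - S/3 + 5/(2*S)))
116/(-200) + Z(-2)/(-430) = 116/(-200) + (5/2 + (⅓)*(-2)*(21 + 2*(-2)))/(-430) = 116*(-1/200) + (5/2 + (⅓)*(-2)*(21 - 4))*(-1/430) = -29/50 + (5/2 + (⅓)*(-2)*17)*(-1/430) = -29/50 + (5/2 - 34/3)*(-1/430) = -29/50 - 53/6*(-1/430) = -29/50 + 53/2580 = -7217/12900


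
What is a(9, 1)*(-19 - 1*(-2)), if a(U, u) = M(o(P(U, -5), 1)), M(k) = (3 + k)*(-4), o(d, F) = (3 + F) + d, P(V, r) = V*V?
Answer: 5984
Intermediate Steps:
P(V, r) = V²
o(d, F) = 3 + F + d
M(k) = -12 - 4*k
a(U, u) = -28 - 4*U² (a(U, u) = -12 - 4*(3 + 1 + U²) = -12 - 4*(4 + U²) = -12 + (-16 - 4*U²) = -28 - 4*U²)
a(9, 1)*(-19 - 1*(-2)) = (-28 - 4*9²)*(-19 - 1*(-2)) = (-28 - 4*81)*(-19 + 2) = (-28 - 324)*(-17) = -352*(-17) = 5984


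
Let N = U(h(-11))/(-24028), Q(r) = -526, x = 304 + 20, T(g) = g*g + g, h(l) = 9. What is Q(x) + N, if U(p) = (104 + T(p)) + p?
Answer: -12638931/24028 ≈ -526.01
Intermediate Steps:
T(g) = g + g² (T(g) = g² + g = g + g²)
U(p) = 104 + p + p*(1 + p) (U(p) = (104 + p*(1 + p)) + p = 104 + p + p*(1 + p))
x = 324
N = -203/24028 (N = (104 + 9 + 9*(1 + 9))/(-24028) = (104 + 9 + 9*10)*(-1/24028) = (104 + 9 + 90)*(-1/24028) = 203*(-1/24028) = -203/24028 ≈ -0.0084485)
Q(x) + N = -526 - 203/24028 = -12638931/24028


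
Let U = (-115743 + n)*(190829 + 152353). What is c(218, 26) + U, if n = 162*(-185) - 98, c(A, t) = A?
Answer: -50039710384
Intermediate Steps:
n = -30068 (n = -29970 - 98 = -30068)
U = -50039710602 (U = (-115743 - 30068)*(190829 + 152353) = -145811*343182 = -50039710602)
c(218, 26) + U = 218 - 50039710602 = -50039710384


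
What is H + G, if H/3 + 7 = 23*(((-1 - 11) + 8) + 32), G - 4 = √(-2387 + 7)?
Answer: 1915 + 2*I*√595 ≈ 1915.0 + 48.785*I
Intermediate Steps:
G = 4 + 2*I*√595 (G = 4 + √(-2387 + 7) = 4 + √(-2380) = 4 + 2*I*√595 ≈ 4.0 + 48.785*I)
H = 1911 (H = -21 + 3*(23*(((-1 - 11) + 8) + 32)) = -21 + 3*(23*((-12 + 8) + 32)) = -21 + 3*(23*(-4 + 32)) = -21 + 3*(23*28) = -21 + 3*644 = -21 + 1932 = 1911)
H + G = 1911 + (4 + 2*I*√595) = 1915 + 2*I*√595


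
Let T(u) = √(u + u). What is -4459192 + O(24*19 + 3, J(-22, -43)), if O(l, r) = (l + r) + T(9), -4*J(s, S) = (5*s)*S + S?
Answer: -17839619/4 + 3*√2 ≈ -4.4599e+6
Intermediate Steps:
T(u) = √2*√u (T(u) = √(2*u) = √2*√u)
J(s, S) = -S/4 - 5*S*s/4 (J(s, S) = -((5*s)*S + S)/4 = -(5*S*s + S)/4 = -(S + 5*S*s)/4 = -S/4 - 5*S*s/4)
O(l, r) = l + r + 3*√2 (O(l, r) = (l + r) + √2*√9 = (l + r) + √2*3 = (l + r) + 3*√2 = l + r + 3*√2)
-4459192 + O(24*19 + 3, J(-22, -43)) = -4459192 + ((24*19 + 3) - ¼*(-43)*(1 + 5*(-22)) + 3*√2) = -4459192 + ((456 + 3) - ¼*(-43)*(1 - 110) + 3*√2) = -4459192 + (459 - ¼*(-43)*(-109) + 3*√2) = -4459192 + (459 - 4687/4 + 3*√2) = -4459192 + (-2851/4 + 3*√2) = -17839619/4 + 3*√2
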